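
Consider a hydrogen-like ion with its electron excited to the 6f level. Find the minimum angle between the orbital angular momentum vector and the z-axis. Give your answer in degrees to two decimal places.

The 6f level has l = 3.
|L| = ℏ√(l(l+1)) = 2√3 ℏ.
The smallest angle corresponds to the largest L_z, i.e. m_l = l = 3, giving L_z = 3ℏ.
cos θ_min = 3/√12, so θ_min ≈ 30.00°.

θ_min ≈ 30.00°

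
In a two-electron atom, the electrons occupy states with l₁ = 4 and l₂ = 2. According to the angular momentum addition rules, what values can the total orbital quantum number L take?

L = 2, 3, 4, 5, 6

The total orbital quantum number L ranges from |l₁ − l₂| to l₁ + l₂ in integer steps.
So L can be 2, 3, 4, 5, 6.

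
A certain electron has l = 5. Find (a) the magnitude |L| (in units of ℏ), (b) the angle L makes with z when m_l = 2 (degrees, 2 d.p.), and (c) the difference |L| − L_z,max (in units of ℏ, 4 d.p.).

|L| = √30 ℏ ≈ 5.477ℏ; θ(m_l=2) ≈ 68.58°; |L|−L_z,max ≈ 0.4772ℏ

|L| = ℏ√(5·6) = √30 ℏ ≈ 5.477ℏ.
For m_l = 2: cos θ = 2/√30, θ ≈ 68.58°.
|L| − L_z,max = (√30 − 5)ℏ ≈ 0.4772ℏ.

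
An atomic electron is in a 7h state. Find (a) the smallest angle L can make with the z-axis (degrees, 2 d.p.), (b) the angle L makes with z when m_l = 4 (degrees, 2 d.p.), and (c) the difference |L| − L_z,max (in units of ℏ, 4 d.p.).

For 7h, l = 5.
cos θ_min = 5/√30, so θ_min ≈ 24.09°.
For m_l = 4: cos θ = 4/√30, θ ≈ 43.09°.
|L| − L_z,max = (√30 − 5)ℏ ≈ 0.4772ℏ.

θ_min ≈ 24.09°; θ(m_l=4) ≈ 43.09°; |L|−L_z,max ≈ 0.4772ℏ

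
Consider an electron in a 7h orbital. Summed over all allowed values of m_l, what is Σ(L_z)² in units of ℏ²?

Σ(L_z)² = 110 ℏ²

The 7h subshell has l = 5.
The allowed m_l values are -5, -4, -3, -2, -1, 0, 1, 2, 3, 4, 5.
Summing m² from −5 to 5: Σ m_l² = 110.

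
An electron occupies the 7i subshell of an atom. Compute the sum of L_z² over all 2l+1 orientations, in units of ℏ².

For 7i, l = 6.
m_l ∈ {-6, -5, -4, -3, -2, -1, 0, 1, 2, 3, 4, 5, 6}.
Summing m² from −6 to 6: Σ m_l² = 182.

Σ(L_z)² = 182 ℏ²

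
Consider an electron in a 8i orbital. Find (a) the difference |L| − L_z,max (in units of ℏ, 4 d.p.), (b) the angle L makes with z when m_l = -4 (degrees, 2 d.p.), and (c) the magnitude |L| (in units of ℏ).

|L|−L_z,max ≈ 0.4807ℏ; θ(m_l=-4) ≈ 128.11°; |L| = √42 ℏ ≈ 6.481ℏ

8i means n = 8, l = 6.
|L| − L_z,max = (√42 − 6)ℏ ≈ 0.4807ℏ.
For m_l = -4: cos θ = -4/√42, θ ≈ 128.11°.
|L| = ℏ√(6·7) = √42 ℏ ≈ 6.481ℏ.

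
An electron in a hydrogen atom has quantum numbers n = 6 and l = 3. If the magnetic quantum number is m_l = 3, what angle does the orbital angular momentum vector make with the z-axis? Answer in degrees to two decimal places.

|L| = ℏ√(l(l+1)) = 2√3 ℏ.
L_z = m_l ℏ = 3ℏ.
cos θ = L_z/|L| = 3/√12, so θ ≈ 30.00°.

θ ≈ 30.00°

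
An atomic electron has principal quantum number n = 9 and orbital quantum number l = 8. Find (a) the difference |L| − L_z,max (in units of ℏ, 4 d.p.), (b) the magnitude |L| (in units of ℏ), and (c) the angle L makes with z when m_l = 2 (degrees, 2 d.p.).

|L| − L_z,max = (6√2 − 8)ℏ ≈ 0.4853ℏ.
|L| = ℏ√(8·9) = 6√2 ℏ ≈ 8.485ℏ.
For m_l = 2: cos θ = 2/√72, θ ≈ 76.37°.

|L|−L_z,max ≈ 0.4853ℏ; |L| = 6√2 ℏ ≈ 8.485ℏ; θ(m_l=2) ≈ 76.37°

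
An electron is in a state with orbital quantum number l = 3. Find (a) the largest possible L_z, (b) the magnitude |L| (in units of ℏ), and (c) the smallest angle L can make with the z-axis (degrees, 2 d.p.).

L_z,max = 3ℏ; |L| = 2√3 ℏ ≈ 3.464ℏ; θ_min ≈ 30.00°

L_z,max = lℏ = 3ℏ.
|L| = ℏ√(3·4) = 2√3 ℏ ≈ 3.464ℏ.
cos θ_min = 3/√12, so θ_min ≈ 30.00°.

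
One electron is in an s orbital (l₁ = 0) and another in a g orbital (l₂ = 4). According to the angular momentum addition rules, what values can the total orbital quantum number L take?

L = 4

By the triangle rule, |l₁ − l₂| ≤ L ≤ l₁ + l₂.
Allowed values: L = 4.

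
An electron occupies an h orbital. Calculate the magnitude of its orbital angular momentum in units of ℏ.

|L| = √30 ℏ ≈ 5.477ℏ

For an h orbital, l = 5.
|L| = ℏ√(l(l+1)) = ℏ√(5·6) = √30 ℏ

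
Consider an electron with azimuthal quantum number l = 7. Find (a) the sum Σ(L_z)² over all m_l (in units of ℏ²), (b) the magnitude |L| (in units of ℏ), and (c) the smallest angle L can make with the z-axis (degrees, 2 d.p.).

Σ(L_z)² = 280 ℏ²; |L| = 2√14 ℏ ≈ 7.483ℏ; θ_min ≈ 20.70°

Σ m_l² = 280, so Σ(L_z)² = 280 ℏ².
|L| = ℏ√(7·8) = 2√14 ℏ ≈ 7.483ℏ.
cos θ_min = 7/√56, so θ_min ≈ 20.70°.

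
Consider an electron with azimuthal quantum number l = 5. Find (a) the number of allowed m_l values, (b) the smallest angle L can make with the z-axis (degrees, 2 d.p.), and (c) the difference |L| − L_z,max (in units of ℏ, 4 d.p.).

11 values; θ_min ≈ 24.09°; |L|−L_z,max ≈ 0.4772ℏ

There are 2l+1 = 11 values of m_l.
cos θ_min = 5/√30, so θ_min ≈ 24.09°.
|L| − L_z,max = (√30 − 5)ℏ ≈ 0.4772ℏ.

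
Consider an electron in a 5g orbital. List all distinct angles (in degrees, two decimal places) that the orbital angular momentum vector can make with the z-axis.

5g means n = 5, l = 4.
|L|² = l(l+1)ℏ² = 20ℏ², so |L| = 2√5 ℏ.
cos θ = m_l/√20 for each m_l ∈ {-4, -3, -2, -1, 0, 1, 2, 3, 4}.

θ ∈ {26.57°, 47.87°, 63.43°, 77.08°, 90.00°, 102.92°, 116.57°, 132.13°, 153.43°}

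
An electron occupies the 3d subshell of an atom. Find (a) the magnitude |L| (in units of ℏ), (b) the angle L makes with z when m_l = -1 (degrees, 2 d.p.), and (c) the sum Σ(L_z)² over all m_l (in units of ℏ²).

|L| = √6 ℏ ≈ 2.449ℏ; θ(m_l=-1) ≈ 114.09°; Σ(L_z)² = 10 ℏ²

For 3d, l = 2.
|L| = ℏ√(2·3) = √6 ℏ ≈ 2.449ℏ.
For m_l = -1: cos θ = -1/√6, θ ≈ 114.09°.
Σ m_l² = 10, so Σ(L_z)² = 10 ℏ².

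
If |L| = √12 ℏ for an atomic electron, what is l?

Since |L|² = l(l+1)ℏ², l(l+1) = 12.
Solving: l = 3.

l = 3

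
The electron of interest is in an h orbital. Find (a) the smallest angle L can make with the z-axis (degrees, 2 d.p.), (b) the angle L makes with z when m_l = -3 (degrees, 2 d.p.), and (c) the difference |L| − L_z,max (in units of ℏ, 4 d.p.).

θ_min ≈ 24.09°; θ(m_l=-3) ≈ 123.21°; |L|−L_z,max ≈ 0.4772ℏ

An h state has l = 5.
cos θ_min = 5/√30, so θ_min ≈ 24.09°.
For m_l = -3: cos θ = -3/√30, θ ≈ 123.21°.
|L| − L_z,max = (√30 − 5)ℏ ≈ 0.4772ℏ.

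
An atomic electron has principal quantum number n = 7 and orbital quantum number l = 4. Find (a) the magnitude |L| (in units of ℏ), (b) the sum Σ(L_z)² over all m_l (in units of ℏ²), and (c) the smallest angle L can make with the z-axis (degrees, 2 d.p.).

|L| = ℏ√(4·5) = 2√5 ℏ ≈ 4.472ℏ.
Σ m_l² = 60, so Σ(L_z)² = 60 ℏ².
cos θ_min = 4/√20, so θ_min ≈ 26.57°.

|L| = 2√5 ℏ ≈ 4.472ℏ; Σ(L_z)² = 60 ℏ²; θ_min ≈ 26.57°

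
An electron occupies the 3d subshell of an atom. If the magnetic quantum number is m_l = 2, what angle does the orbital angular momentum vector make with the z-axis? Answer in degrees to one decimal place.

θ ≈ 35.3°

The 3d subshell has l = 2.
|L| = √(l(l+1)) ℏ = √6 ℏ.
L_z = m_l ℏ = 2ℏ.
cos θ = L_z/|L| = 2/√6, so θ ≈ 35.3°.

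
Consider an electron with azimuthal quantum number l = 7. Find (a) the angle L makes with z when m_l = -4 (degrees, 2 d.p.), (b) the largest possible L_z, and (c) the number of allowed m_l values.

For m_l = -4: cos θ = -4/√56, θ ≈ 122.31°.
L_z,max = lℏ = 7ℏ.
There are 2l+1 = 15 values of m_l.

θ(m_l=-4) ≈ 122.31°; L_z,max = 7ℏ; 15 values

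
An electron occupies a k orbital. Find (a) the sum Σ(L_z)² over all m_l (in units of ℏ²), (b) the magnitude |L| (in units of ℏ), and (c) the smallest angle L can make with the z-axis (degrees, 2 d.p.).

Σ(L_z)² = 280 ℏ²; |L| = 2√14 ℏ ≈ 7.483ℏ; θ_min ≈ 20.70°

A k state has l = 7.
Σ m_l² = 280, so Σ(L_z)² = 280 ℏ².
|L| = ℏ√(7·8) = 2√14 ℏ ≈ 7.483ℏ.
cos θ_min = 7/√56, so θ_min ≈ 20.70°.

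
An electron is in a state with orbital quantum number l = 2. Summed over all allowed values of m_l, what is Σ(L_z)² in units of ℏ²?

m_l ∈ {-2, -1, 0, 1, 2}.
Summing m² from −2 to 2: Σ m_l² = 10.

Σ(L_z)² = 10 ℏ²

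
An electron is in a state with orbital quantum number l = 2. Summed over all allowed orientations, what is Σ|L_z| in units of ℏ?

Σ|L_z| = 6 ℏ

m_l runs from −2 to 2, i.e. {-2, -1, 0, 1, 2}.
Σ|m_l| = l(l+1) = 6.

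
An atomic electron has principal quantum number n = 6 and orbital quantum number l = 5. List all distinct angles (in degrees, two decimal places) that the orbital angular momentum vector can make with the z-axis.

|L| = ℏ√(l(l+1)) = √30 ℏ.
cos θ = m_l/√30 for each m_l ∈ {-5, -4, -3, -2, -1, 0, 1, 2, 3, 4, 5}.

θ ∈ {24.09°, 43.09°, 56.79°, 68.58°, 79.48°, 90.00°, 100.52°, 111.42°, 123.21°, 136.91°, 155.91°}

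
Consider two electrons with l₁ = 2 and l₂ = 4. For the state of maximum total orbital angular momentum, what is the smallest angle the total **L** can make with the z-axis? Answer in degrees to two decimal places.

By the triangle rule, |l₁ − l₂| ≤ L ≤ l₁ + l₂.
Allowed values: L = 2, 3, 4, 5, 6.
The maximum is L = 6, with |L_tot| = ℏ√(6·7) = √42 ℏ.
The minimum angle with z is arccos(6/√42) ≈ 22.21°.

θ_min ≈ 22.21°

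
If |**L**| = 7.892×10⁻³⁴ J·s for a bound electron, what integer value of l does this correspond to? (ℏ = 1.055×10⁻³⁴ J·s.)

l = 7

|L|/ℏ = (7.892×10⁻³⁴)/(1.055×10⁻³⁴) ≈ 7.481.
Set l(l+1) = 55.96; the integer solution is l = 7.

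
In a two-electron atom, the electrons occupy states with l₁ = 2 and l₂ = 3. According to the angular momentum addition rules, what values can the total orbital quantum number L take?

L runs from |2 − 3| = 1 to 2 + 3 = 5.
Allowed values: L = 1, 2, 3, 4, 5.

L = 1, 2, 3, 4, 5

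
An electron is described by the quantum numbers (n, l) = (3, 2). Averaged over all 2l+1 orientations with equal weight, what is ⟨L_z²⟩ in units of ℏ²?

⟨L_z²⟩ = 2 ℏ²

m_l runs from −2 to 2, i.e. {-2, -1, 0, 1, 2}.
⟨L_z²⟩ = ℏ²·l(l+1)/3 = 2ℏ².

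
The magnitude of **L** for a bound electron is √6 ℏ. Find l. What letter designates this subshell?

l = 2 (d orbital)

Since |L|² = l(l+1)ℏ², l(l+1) = 6.
Solving: l = 2.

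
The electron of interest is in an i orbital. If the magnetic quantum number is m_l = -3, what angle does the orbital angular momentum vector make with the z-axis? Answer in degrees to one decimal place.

The letter i corresponds to l = 6.
|L|² = l(l+1)ℏ² = 42ℏ², so |L| = √42 ℏ.
L_z = m_l ℏ = −3ℏ.
cos θ = L_z/|L| = -3/√42, so θ ≈ 117.6°.

θ ≈ 117.6°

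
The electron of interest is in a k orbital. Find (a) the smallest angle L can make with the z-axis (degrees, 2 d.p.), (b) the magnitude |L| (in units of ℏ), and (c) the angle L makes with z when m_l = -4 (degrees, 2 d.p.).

θ_min ≈ 20.70°; |L| = 2√14 ℏ ≈ 7.483ℏ; θ(m_l=-4) ≈ 122.31°

For a k orbital, l = 7.
cos θ_min = 7/√56, so θ_min ≈ 20.70°.
|L| = ℏ√(7·8) = 2√14 ℏ ≈ 7.483ℏ.
For m_l = -4: cos θ = -4/√56, θ ≈ 122.31°.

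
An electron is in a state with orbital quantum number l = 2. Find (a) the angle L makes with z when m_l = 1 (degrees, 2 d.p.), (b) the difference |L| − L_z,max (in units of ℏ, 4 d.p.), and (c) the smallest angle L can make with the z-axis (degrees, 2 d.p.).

θ(m_l=1) ≈ 65.91°; |L|−L_z,max ≈ 0.4495ℏ; θ_min ≈ 35.26°

For m_l = 1: cos θ = 1/√6, θ ≈ 65.91°.
|L| − L_z,max = (√6 − 2)ℏ ≈ 0.4495ℏ.
cos θ_min = 2/√6, so θ_min ≈ 35.26°.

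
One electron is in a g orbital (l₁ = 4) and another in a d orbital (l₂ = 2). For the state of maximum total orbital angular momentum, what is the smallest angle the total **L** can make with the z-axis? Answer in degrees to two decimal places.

L runs from |4 − 2| = 2 to 4 + 2 = 6.
Allowed values: L = 2, 3, 4, 5, 6.
The maximum is L = 6, with |L_tot| = ℏ√(6·7) = √42 ℏ.
The minimum angle with z is arccos(6/√42) ≈ 22.21°.

θ_min ≈ 22.21°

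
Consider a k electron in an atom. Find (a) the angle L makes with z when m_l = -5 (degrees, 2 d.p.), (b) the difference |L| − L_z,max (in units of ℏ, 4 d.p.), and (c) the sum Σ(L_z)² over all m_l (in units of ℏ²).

The letter k corresponds to l = 7.
For m_l = -5: cos θ = -5/√56, θ ≈ 131.92°.
|L| − L_z,max = (2√14 − 7)ℏ ≈ 0.4833ℏ.
Σ m_l² = 280, so Σ(L_z)² = 280 ℏ².

θ(m_l=-5) ≈ 131.92°; |L|−L_z,max ≈ 0.4833ℏ; Σ(L_z)² = 280 ℏ²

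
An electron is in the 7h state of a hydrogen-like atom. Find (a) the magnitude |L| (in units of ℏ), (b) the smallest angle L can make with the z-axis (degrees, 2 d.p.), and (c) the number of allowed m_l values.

7h means n = 7, l = 5.
|L| = ℏ√(5·6) = √30 ℏ ≈ 5.477ℏ.
cos θ_min = 5/√30, so θ_min ≈ 24.09°.
There are 2l+1 = 11 values of m_l.

|L| = √30 ℏ ≈ 5.477ℏ; θ_min ≈ 24.09°; 11 values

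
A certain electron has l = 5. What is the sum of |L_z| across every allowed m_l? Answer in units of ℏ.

m_l runs from −5 to 5, i.e. {-5, -4, -3, -2, -1, 0, 1, 2, 3, 4, 5}.
Σ|m_l| = 2(1+2+…+5) = 30.

Σ|L_z| = 30 ℏ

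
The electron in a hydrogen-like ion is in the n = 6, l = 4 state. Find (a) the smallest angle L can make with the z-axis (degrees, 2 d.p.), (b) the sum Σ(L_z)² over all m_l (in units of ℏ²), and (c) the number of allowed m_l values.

cos θ_min = 4/√20, so θ_min ≈ 26.57°.
Σ m_l² = 60, so Σ(L_z)² = 60 ℏ².
There are 2l+1 = 9 values of m_l.

θ_min ≈ 26.57°; Σ(L_z)² = 60 ℏ²; 9 values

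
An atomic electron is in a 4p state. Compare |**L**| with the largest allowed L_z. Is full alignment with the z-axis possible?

No: L_z,max = 1ℏ < |L| = √2 ℏ ≈ 1.414ℏ

For 4p, l = 1.
|L| = √2 ℏ ≈ 1.4142ℏ, while L_z,max = lℏ = 1ℏ.
Since |L| > L_z,max, the vector can never point exactly along z; the closest it comes is θ_min = arccos(1/√2) ≈ 45.0°.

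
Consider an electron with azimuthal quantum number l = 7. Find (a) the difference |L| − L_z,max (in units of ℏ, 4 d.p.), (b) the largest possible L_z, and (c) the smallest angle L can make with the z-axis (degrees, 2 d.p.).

|L| − L_z,max = (2√14 − 7)ℏ ≈ 0.4833ℏ.
L_z,max = lℏ = 7ℏ.
cos θ_min = 7/√56, so θ_min ≈ 20.70°.

|L|−L_z,max ≈ 0.4833ℏ; L_z,max = 7ℏ; θ_min ≈ 20.70°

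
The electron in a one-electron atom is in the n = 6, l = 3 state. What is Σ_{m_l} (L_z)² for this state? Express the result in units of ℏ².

m_l ∈ {-3, -2, -1, 0, 1, 2, 3}.
Σ m_l² = l(l+1)(2l+1)/3 = 3·4·7/3 = 28.

Σ(L_z)² = 28 ℏ²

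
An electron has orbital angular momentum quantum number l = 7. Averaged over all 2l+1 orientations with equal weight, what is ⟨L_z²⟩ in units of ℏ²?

m_l runs from −7 to 7, i.e. {-7, -6, -5, -4, -3, -2, -1, 0, 1, 2, 3, 4, 5, 6, 7}.
⟨L_z²⟩ = ℏ²·(Σ m_l²)/(2l+1) = ℏ²·280/15 = 18.67ℏ².

⟨L_z²⟩ = 18.67 ℏ²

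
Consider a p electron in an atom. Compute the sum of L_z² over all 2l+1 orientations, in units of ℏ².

Σ(L_z)² = 2 ℏ²

For a p orbital, l = 1.
The allowed m_l values are -1, 0, 1.
Summing m² from −1 to 1: Σ m_l² = 2.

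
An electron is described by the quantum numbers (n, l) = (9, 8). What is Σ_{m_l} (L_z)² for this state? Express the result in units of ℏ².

m_l runs from −8 to 8, i.e. {-8, -7, -6, -5, -4, -3, -2, -1, 0, 1, 2, 3, 4, 5, 6, 7, 8}.
Σ m_l² = l(l+1)(2l+1)/3 = 8·9·17/3 = 408.

Σ(L_z)² = 408 ℏ²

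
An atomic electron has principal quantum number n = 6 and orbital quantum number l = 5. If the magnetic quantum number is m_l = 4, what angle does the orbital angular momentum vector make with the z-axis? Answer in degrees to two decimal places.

θ ≈ 43.09°

|L| = ℏ√(l(l+1)) = √30 ℏ.
L_z = m_l ℏ = 4ℏ.
cos θ = L_z/|L| = 4/√30, so θ ≈ 43.09°.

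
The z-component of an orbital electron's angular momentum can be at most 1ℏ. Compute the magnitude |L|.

L_z,max = lℏ, so l = 1.
|L| = ℏ√(l(l+1)) = √2 ℏ.

|L| = √2 ℏ ≈ 1.414ℏ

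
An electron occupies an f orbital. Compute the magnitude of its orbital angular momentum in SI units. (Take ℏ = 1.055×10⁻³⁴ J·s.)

|L| = 3.655×10⁻³⁴ J·s

An f state has l = 3.
|L| = ℏ√(l(l+1)) = ℏ√(3·4) = 2√3 ℏ
Numerically, |L| = 3.464 × (1.055×10⁻³⁴ J·s) = 3.655×10⁻³⁴ J·s.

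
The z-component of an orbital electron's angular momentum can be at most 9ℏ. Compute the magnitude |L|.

|L| = 3√10 ℏ ≈ 9.487ℏ

L_z,max = lℏ, so l = 9.
Then |L| = ℏ√(9·10) = 3√10 ℏ.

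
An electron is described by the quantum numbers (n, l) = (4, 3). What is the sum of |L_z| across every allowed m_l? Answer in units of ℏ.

Σ|L_z| = 12 ℏ

m_l runs from −3 to 3, i.e. {-3, -2, -1, 0, 1, 2, 3}.
Σ|m_l| = 2(1+2+…+3) = 12.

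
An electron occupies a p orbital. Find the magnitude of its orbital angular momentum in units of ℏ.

A p state has l = 1.
|L| = ℏ√(l(l+1)) = ℏ√(1·2) = √2 ℏ

|L| = √2 ℏ ≈ 1.414ℏ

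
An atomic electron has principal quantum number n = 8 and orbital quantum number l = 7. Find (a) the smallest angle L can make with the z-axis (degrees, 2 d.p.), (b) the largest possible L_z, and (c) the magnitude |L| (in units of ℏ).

θ_min ≈ 20.70°; L_z,max = 7ℏ; |L| = 2√14 ℏ ≈ 7.483ℏ

cos θ_min = 7/√56, so θ_min ≈ 20.70°.
L_z,max = lℏ = 7ℏ.
|L| = ℏ√(7·8) = 2√14 ℏ ≈ 7.483ℏ.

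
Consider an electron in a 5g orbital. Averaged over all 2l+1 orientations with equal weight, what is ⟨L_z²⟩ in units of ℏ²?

The 5g subshell has l = 4.
m_l runs from −4 to 4, i.e. {-4, -3, -2, -1, 0, 1, 2, 3, 4}.
⟨L_z²⟩ = ℏ²·l(l+1)/3 = 6.667ℏ².

⟨L_z²⟩ = 6.667 ℏ²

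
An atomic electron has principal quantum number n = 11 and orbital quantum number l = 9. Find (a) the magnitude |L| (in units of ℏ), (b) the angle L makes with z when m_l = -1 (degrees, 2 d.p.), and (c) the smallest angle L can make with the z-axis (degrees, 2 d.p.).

|L| = 3√10 ℏ ≈ 9.487ℏ; θ(m_l=-1) ≈ 96.05°; θ_min ≈ 18.43°

|L| = ℏ√(9·10) = 3√10 ℏ ≈ 9.487ℏ.
For m_l = -1: cos θ = -1/√90, θ ≈ 96.05°.
cos θ_min = 9/√90, so θ_min ≈ 18.43°.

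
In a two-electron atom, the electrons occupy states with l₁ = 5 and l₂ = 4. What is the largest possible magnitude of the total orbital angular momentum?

By the triangle rule, |l₁ − l₂| ≤ L ≤ l₁ + l₂.
Allowed values: L = 1, 2, 3, 4, 5, 6, 7, 8, 9.
The largest magnitude corresponds to L = 9: |L_tot| = ℏ√(9·10) = 3√10 ℏ.

|L_tot|_max = 3√10 ℏ ≈ 9.487ℏ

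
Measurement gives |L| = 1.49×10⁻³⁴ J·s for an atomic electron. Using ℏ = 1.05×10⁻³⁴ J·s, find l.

|L|/ℏ = (1.49×10⁻³⁴)/(1.05×10⁻³⁴) ≈ 1.419.
(|L|/ℏ)² = l(l+1) ≈ 2.01 ⇒ l = 1.

l = 1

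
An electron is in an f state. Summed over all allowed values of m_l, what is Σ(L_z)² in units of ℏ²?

An f state has l = 3.
m_l ∈ {-3, -2, -1, 0, 1, 2, 3}.
Summing m² from −3 to 3: Σ m_l² = 28.

Σ(L_z)² = 28 ℏ²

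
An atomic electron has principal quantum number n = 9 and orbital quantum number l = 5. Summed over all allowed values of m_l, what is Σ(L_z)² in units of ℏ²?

Σ(L_z)² = 110 ℏ²

m_l runs from −5 to 5, i.e. {-5, -4, -3, -2, -1, 0, 1, 2, 3, 4, 5}.
Summing m² from −5 to 5: Σ m_l² = 110.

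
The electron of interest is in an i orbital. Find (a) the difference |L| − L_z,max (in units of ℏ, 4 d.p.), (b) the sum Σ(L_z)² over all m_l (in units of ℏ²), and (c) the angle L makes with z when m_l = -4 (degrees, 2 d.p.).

|L|−L_z,max ≈ 0.4807ℏ; Σ(L_z)² = 182 ℏ²; θ(m_l=-4) ≈ 128.11°

The letter i corresponds to l = 6.
|L| − L_z,max = (√42 − 6)ℏ ≈ 0.4807ℏ.
Σ m_l² = 182, so Σ(L_z)² = 182 ℏ².
For m_l = -4: cos θ = -4/√42, θ ≈ 128.11°.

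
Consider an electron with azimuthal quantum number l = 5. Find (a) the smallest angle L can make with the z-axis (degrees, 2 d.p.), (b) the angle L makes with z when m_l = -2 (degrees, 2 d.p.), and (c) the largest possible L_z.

cos θ_min = 5/√30, so θ_min ≈ 24.09°.
For m_l = -2: cos θ = -2/√30, θ ≈ 111.42°.
L_z,max = lℏ = 5ℏ.

θ_min ≈ 24.09°; θ(m_l=-2) ≈ 111.42°; L_z,max = 5ℏ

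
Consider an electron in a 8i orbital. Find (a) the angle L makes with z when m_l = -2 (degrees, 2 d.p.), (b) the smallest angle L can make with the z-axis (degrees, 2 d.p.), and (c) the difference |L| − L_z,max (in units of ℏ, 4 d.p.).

θ(m_l=-2) ≈ 107.98°; θ_min ≈ 22.21°; |L|−L_z,max ≈ 0.4807ℏ

The 8i subshell has l = 6.
For m_l = -2: cos θ = -2/√42, θ ≈ 107.98°.
cos θ_min = 6/√42, so θ_min ≈ 22.21°.
|L| − L_z,max = (√42 − 6)ℏ ≈ 0.4807ℏ.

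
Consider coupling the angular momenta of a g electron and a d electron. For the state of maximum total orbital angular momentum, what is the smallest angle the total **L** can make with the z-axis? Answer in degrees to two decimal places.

θ_min ≈ 22.21°

The total orbital quantum number L ranges from |l₁ − l₂| to l₁ + l₂ in integer steps.
Allowed values: L = 2, 3, 4, 5, 6.
The maximum is L = 6, with |L_tot| = ℏ√(6·7) = √42 ℏ.
The minimum angle with z is arccos(6/√42) ≈ 22.21°.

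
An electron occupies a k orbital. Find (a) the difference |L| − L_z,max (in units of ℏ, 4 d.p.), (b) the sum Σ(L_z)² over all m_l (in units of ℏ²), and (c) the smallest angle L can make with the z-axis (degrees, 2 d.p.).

|L|−L_z,max ≈ 0.4833ℏ; Σ(L_z)² = 280 ℏ²; θ_min ≈ 20.70°

A k state has l = 7.
|L| − L_z,max = (2√14 − 7)ℏ ≈ 0.4833ℏ.
Σ m_l² = 280, so Σ(L_z)² = 280 ℏ².
cos θ_min = 7/√56, so θ_min ≈ 20.70°.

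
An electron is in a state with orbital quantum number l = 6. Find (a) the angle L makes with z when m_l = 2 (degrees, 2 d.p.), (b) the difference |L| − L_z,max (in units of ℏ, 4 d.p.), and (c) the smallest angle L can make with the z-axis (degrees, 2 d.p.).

θ(m_l=2) ≈ 72.02°; |L|−L_z,max ≈ 0.4807ℏ; θ_min ≈ 22.21°

For m_l = 2: cos θ = 2/√42, θ ≈ 72.02°.
|L| − L_z,max = (√42 − 6)ℏ ≈ 0.4807ℏ.
cos θ_min = 6/√42, so θ_min ≈ 22.21°.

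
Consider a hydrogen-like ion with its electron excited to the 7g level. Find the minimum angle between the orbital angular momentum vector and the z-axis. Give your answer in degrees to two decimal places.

θ_min ≈ 26.57°

The 7g level has l = 4.
|L|² = l(l+1)ℏ² = 20ℏ², so |L| = 2√5 ℏ.
The smallest angle corresponds to the largest L_z, i.e. m_l = l = 4, giving L_z = 4ℏ.
cos θ_min = 4/√20, so θ_min ≈ 26.57°.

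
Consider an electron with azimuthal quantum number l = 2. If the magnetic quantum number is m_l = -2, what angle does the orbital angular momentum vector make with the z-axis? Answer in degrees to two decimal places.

|L| = √(l(l+1)) ℏ = √6 ℏ.
L_z = m_l ℏ = −2ℏ.
cos θ = L_z/|L| = -2/√6, so θ ≈ 144.74°.

θ ≈ 144.74°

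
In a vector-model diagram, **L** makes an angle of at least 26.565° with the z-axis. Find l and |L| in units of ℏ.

cos²θ_min = l/(l+1) = 0.8000.
l = cos²θ/sin²θ ≈ 4.
Then |L| = ℏ√(4·5) = 2√5 ℏ.

l = 4, |L| = 2√5 ℏ ≈ 4.472ℏ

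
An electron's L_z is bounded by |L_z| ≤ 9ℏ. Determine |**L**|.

|L| = 3√10 ℏ ≈ 9.487ℏ

L_z,max = lℏ, so l = 9.
Then |L| = ℏ√(9·10) = 3√10 ℏ.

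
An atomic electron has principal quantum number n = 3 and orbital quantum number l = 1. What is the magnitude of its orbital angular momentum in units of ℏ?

|L| = ℏ√(l(l+1)) = ℏ√(1·2) = √2 ℏ

|L| = √2 ℏ ≈ 1.414ℏ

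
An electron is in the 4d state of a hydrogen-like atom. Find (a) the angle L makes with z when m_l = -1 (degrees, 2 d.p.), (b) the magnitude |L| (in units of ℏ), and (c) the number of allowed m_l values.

θ(m_l=-1) ≈ 114.09°; |L| = √6 ℏ ≈ 2.449ℏ; 5 values

The 4d subshell has l = 2.
For m_l = -1: cos θ = -1/√6, θ ≈ 114.09°.
|L| = ℏ√(2·3) = √6 ℏ ≈ 2.449ℏ.
There are 2l+1 = 5 values of m_l.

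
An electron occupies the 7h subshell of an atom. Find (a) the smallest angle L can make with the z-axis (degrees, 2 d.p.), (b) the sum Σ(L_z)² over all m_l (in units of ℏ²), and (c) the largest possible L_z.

7h means n = 7, l = 5.
cos θ_min = 5/√30, so θ_min ≈ 24.09°.
Σ m_l² = 110, so Σ(L_z)² = 110 ℏ².
L_z,max = lℏ = 5ℏ.

θ_min ≈ 24.09°; Σ(L_z)² = 110 ℏ²; L_z,max = 5ℏ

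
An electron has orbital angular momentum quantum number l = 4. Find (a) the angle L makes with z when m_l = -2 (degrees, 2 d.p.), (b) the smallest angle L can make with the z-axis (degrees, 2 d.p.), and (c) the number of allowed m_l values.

For m_l = -2: cos θ = -2/√20, θ ≈ 116.57°.
cos θ_min = 4/√20, so θ_min ≈ 26.57°.
There are 2l+1 = 9 values of m_l.

θ(m_l=-2) ≈ 116.57°; θ_min ≈ 26.57°; 9 values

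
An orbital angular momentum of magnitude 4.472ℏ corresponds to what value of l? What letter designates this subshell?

(|L|/ℏ)² = l(l+1) = 20.
The positive root is l = 4.

l = 4 (g orbital)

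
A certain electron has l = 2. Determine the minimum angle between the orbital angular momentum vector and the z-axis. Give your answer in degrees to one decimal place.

|L| = ℏ√(l(l+1)) = √6 ℏ.
The smallest angle corresponds to the largest L_z, i.e. m_l = l = 2, giving L_z = 2ℏ.
cos θ_min = 2/√6, so θ_min ≈ 35.3°.

θ_min ≈ 35.3°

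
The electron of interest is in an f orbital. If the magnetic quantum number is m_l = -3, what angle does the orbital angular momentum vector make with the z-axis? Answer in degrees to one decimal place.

θ ≈ 150.0°

The letter f corresponds to l = 3.
|L| = ℏ√(l(l+1)) = 2√3 ℏ.
L_z = m_l ℏ = −3ℏ.
cos θ = L_z/|L| = -3/√12, so θ ≈ 150.0°.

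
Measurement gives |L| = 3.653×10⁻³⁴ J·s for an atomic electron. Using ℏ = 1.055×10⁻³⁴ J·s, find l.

l = 3

|L|/ℏ = (3.653×10⁻³⁴)/(1.055×10⁻³⁴) ≈ 3.463.
(|L|/ℏ)² = l(l+1) ≈ 11.99 ⇒ l = 3.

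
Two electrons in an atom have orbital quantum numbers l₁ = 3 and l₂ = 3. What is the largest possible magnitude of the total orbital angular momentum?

The total orbital quantum number L ranges from |l₁ − l₂| to l₁ + l₂ in integer steps.
So L can be 0, 1, 2, 3, 4, 5, 6.
The largest magnitude corresponds to L = 6: |L_tot| = ℏ√(6·7) = √42 ℏ.

|L_tot|_max = √42 ℏ ≈ 6.481ℏ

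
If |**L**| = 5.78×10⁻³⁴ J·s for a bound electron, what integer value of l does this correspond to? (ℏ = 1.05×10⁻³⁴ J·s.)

l = 5

In units of ℏ, |L| ≈ 5.505.
l(l+1) ≈ 5.505² ≈ 30.30, so l = 5.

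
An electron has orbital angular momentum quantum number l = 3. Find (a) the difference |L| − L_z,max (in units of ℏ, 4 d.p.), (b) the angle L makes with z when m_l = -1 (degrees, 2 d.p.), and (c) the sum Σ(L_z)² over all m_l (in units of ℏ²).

|L| − L_z,max = (2√3 − 3)ℏ ≈ 0.4641ℏ.
For m_l = -1: cos θ = -1/√12, θ ≈ 106.78°.
Σ m_l² = 28, so Σ(L_z)² = 28 ℏ².

|L|−L_z,max ≈ 0.4641ℏ; θ(m_l=-1) ≈ 106.78°; Σ(L_z)² = 28 ℏ²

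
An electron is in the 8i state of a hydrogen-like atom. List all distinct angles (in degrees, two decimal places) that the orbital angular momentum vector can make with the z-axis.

8i means n = 8, l = 6.
|L| = ℏ√(l(l+1)) = √42 ℏ.
cos θ = m_l/√42 for each m_l ∈ {-6, -5, -4, -3, -2, -1, 0, 1, 2, 3, 4, 5, 6}.

θ ∈ {22.21°, 39.51°, 51.89°, 62.42°, 72.02°, 81.12°, 90.00°, 98.88°, 107.98°, 117.58°, 128.11°, 140.49°, 157.79°}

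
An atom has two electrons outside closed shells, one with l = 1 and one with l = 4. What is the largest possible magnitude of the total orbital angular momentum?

|L_tot|_max = √30 ℏ ≈ 5.477ℏ

L runs from |1 − 4| = 3 to 1 + 4 = 5.
Allowed values: L = 3, 4, 5.
The largest magnitude corresponds to L = 5: |L_tot| = ℏ√(5·6) = √30 ℏ.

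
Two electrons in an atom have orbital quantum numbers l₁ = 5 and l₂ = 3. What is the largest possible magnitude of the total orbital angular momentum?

The total orbital quantum number L ranges from |l₁ − l₂| to l₁ + l₂ in integer steps.
Allowed values: L = 2, 3, 4, 5, 6, 7, 8.
The largest magnitude corresponds to L = 8: |L_tot| = ℏ√(8·9) = 6√2 ℏ.

|L_tot|_max = 6√2 ℏ ≈ 8.485ℏ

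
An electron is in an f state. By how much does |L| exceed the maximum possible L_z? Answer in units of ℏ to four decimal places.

For an f orbital, l = 3.
|L| = 2√3 ℏ ≈ 3.4641ℏ, while L_z,max = lℏ = 3ℏ.
The difference is (2√3 − 3)ℏ ≈ 0.4641ℏ.

|L| − L_z,max ≈ 0.4641ℏ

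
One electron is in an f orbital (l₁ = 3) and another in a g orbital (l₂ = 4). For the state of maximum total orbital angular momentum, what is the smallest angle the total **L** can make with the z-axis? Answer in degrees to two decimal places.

Angular momentum addition gives L = |l₁ − l₂|, …, l₁ + l₂.
So L can be 1, 2, 3, 4, 5, 6, 7.
The maximum is L = 7, with |L_tot| = ℏ√(7·8) = 2√14 ℏ.
The minimum angle with z is arccos(7/√56) ≈ 20.70°.

θ_min ≈ 20.70°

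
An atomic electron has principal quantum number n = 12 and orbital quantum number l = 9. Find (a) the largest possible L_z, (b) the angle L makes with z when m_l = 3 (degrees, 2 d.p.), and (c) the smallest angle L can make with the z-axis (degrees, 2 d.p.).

L_z,max = lℏ = 9ℏ.
For m_l = 3: cos θ = 3/√90, θ ≈ 71.57°.
cos θ_min = 9/√90, so θ_min ≈ 18.43°.

L_z,max = 9ℏ; θ(m_l=3) ≈ 71.57°; θ_min ≈ 18.43°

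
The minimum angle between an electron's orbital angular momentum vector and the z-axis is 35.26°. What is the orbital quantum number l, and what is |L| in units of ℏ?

l = 2, |L| = √6 ℏ ≈ 2.449ℏ

cos²θ_min = l/(l+1) = 0.6667.
Solving: l = 2.
Then |L| = ℏ√(2·3) = √6 ℏ.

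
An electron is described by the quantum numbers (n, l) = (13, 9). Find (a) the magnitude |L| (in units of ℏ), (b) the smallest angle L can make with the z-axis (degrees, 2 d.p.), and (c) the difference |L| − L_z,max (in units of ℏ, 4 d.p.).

|L| = 3√10 ℏ ≈ 9.487ℏ; θ_min ≈ 18.43°; |L|−L_z,max ≈ 0.4868ℏ

|L| = ℏ√(9·10) = 3√10 ℏ ≈ 9.487ℏ.
cos θ_min = 9/√90, so θ_min ≈ 18.43°.
|L| − L_z,max = (3√10 − 9)ℏ ≈ 0.4868ℏ.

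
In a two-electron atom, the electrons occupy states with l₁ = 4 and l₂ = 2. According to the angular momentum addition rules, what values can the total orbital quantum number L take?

L = 2, 3, 4, 5, 6

By the triangle rule, |l₁ − l₂| ≤ L ≤ l₁ + l₂.
So L can be 2, 3, 4, 5, 6.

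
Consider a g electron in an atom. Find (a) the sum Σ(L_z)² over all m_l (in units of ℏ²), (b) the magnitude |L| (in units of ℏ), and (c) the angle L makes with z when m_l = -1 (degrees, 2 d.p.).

For a g orbital, l = 4.
Σ m_l² = 60, so Σ(L_z)² = 60 ℏ².
|L| = ℏ√(4·5) = 2√5 ℏ ≈ 4.472ℏ.
For m_l = -1: cos θ = -1/√20, θ ≈ 102.92°.

Σ(L_z)² = 60 ℏ²; |L| = 2√5 ℏ ≈ 4.472ℏ; θ(m_l=-1) ≈ 102.92°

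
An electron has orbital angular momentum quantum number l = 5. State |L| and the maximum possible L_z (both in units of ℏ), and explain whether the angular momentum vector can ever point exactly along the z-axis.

|L| = √30 ℏ ≈ 5.4772ℏ, while L_z,max = lℏ = 5ℏ.
Since |L| > L_z,max, the vector can never point exactly along z; the closest it comes is θ_min = arccos(5/√30) ≈ 24.1°.

No: L_z,max = 5ℏ < |L| = √30 ℏ ≈ 5.477ℏ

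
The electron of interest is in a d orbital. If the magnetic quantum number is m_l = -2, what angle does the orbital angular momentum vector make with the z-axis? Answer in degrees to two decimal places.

For a d orbital, l = 2.
|L| = √(l(l+1)) ℏ = √6 ℏ.
L_z = m_l ℏ = −2ℏ.
cos θ = L_z/|L| = -2/√6, so θ ≈ 144.74°.

θ ≈ 144.74°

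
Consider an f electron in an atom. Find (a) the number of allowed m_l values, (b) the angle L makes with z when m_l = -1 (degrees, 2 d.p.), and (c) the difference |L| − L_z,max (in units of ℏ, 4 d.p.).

For an f orbital, l = 3.
There are 2l+1 = 7 values of m_l.
For m_l = -1: cos θ = -1/√12, θ ≈ 106.78°.
|L| − L_z,max = (2√3 − 3)ℏ ≈ 0.4641ℏ.

7 values; θ(m_l=-1) ≈ 106.78°; |L|−L_z,max ≈ 0.4641ℏ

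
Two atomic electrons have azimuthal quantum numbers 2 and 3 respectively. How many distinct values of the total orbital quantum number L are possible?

L runs from |2 − 3| = 1 to 2 + 3 = 5.
L ∈ {1, 2, 3, 4, 5}.
That is 5 values.

5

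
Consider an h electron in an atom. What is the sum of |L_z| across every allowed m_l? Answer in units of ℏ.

Σ|L_z| = 30 ℏ

For an h orbital, l = 5.
m_l runs from −5 to 5, i.e. {-5, -4, -3, -2, -1, 0, 1, 2, 3, 4, 5}.
Σ|m_l| = l(l+1) = 30.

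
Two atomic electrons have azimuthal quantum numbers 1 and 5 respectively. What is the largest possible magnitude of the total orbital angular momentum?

Angular momentum addition gives L = |l₁ − l₂|, …, l₁ + l₂.
Allowed values: L = 4, 5, 6.
The largest magnitude corresponds to L = 6: |L_tot| = ℏ√(6·7) = √42 ℏ.

|L_tot|_max = √42 ℏ ≈ 6.481ℏ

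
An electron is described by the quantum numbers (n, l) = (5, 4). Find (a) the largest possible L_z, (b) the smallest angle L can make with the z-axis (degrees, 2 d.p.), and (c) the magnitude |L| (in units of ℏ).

L_z,max = lℏ = 4ℏ.
cos θ_min = 4/√20, so θ_min ≈ 26.57°.
|L| = ℏ√(4·5) = 2√5 ℏ ≈ 4.472ℏ.

L_z,max = 4ℏ; θ_min ≈ 26.57°; |L| = 2√5 ℏ ≈ 4.472ℏ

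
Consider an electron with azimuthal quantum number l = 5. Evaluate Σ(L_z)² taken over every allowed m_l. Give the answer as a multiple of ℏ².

m_l runs from −5 to 5, i.e. {-5, -4, -3, -2, -1, 0, 1, 2, 3, 4, 5}.
Σ m_l² = l(l+1)(2l+1)/3 = 5·6·11/3 = 110.

Σ(L_z)² = 110 ℏ²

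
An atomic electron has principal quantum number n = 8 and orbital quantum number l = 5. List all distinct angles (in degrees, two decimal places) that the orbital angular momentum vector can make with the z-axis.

|L| = √(l(l+1)) ℏ = √30 ℏ.
cos θ = m_l/√30 for each m_l ∈ {-5, -4, -3, -2, -1, 0, 1, 2, 3, 4, 5}.

θ ∈ {24.09°, 43.09°, 56.79°, 68.58°, 79.48°, 90.00°, 100.52°, 111.42°, 123.21°, 136.91°, 155.91°}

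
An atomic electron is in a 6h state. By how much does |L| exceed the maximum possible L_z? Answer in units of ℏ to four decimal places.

|L| − L_z,max ≈ 0.4772ℏ

For 6h, l = 5.
|L| = √30 ℏ ≈ 5.4772ℏ, while L_z,max = lℏ = 5ℏ.
The difference is (√30 − 5)ℏ ≈ 0.4772ℏ.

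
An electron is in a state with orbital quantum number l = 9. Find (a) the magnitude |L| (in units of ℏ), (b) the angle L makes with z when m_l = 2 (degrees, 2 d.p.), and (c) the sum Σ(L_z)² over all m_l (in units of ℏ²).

|L| = 3√10 ℏ ≈ 9.487ℏ; θ(m_l=2) ≈ 77.83°; Σ(L_z)² = 570 ℏ²

|L| = ℏ√(9·10) = 3√10 ℏ ≈ 9.487ℏ.
For m_l = 2: cos θ = 2/√90, θ ≈ 77.83°.
Σ m_l² = 570, so Σ(L_z)² = 570 ℏ².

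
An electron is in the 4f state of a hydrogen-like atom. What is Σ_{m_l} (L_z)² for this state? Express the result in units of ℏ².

4f means n = 4, l = 3.
The allowed m_l values are -3, -2, -1, 0, 1, 2, 3.
Σ m_l² = l(l+1)(2l+1)/3 = 3·4·7/3 = 28.

Σ(L_z)² = 28 ℏ²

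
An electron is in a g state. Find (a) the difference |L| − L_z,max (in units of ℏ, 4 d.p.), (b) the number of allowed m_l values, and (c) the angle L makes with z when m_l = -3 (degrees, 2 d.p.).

|L|−L_z,max ≈ 0.4721ℏ; 9 values; θ(m_l=-3) ≈ 132.13°

A g state has l = 4.
|L| − L_z,max = (2√5 − 4)ℏ ≈ 0.4721ℏ.
There are 2l+1 = 9 values of m_l.
For m_l = -3: cos θ = -3/√20, θ ≈ 132.13°.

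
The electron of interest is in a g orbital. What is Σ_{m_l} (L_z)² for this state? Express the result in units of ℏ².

The letter g corresponds to l = 4.
The allowed m_l values are -4, -3, -2, -1, 0, 1, 2, 3, 4.
Σ m_l² = 2·(1 + 4 + 9 + 16) = 60.

Σ(L_z)² = 60 ℏ²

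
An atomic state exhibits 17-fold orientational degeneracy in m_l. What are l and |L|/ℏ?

l = 8, |L| = 6√2 ℏ ≈ 8.485ℏ

17 = 2l + 1, so l = (17−1)/2 = 8.
Then |L| = √(l(l+1)) ℏ = 6√2 ℏ.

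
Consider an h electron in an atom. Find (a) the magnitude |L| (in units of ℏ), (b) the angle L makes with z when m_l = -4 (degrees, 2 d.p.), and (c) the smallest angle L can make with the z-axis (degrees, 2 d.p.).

|L| = √30 ℏ ≈ 5.477ℏ; θ(m_l=-4) ≈ 136.91°; θ_min ≈ 24.09°

The letter h corresponds to l = 5.
|L| = ℏ√(5·6) = √30 ℏ ≈ 5.477ℏ.
For m_l = -4: cos θ = -4/√30, θ ≈ 136.91°.
cos θ_min = 5/√30, so θ_min ≈ 24.09°.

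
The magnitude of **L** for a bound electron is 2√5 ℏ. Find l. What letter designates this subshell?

Since |L|² = l(l+1)ℏ², l(l+1) = 20.
l² + l − 20 = 0 ⇒ l = 4.

l = 4 (g orbital)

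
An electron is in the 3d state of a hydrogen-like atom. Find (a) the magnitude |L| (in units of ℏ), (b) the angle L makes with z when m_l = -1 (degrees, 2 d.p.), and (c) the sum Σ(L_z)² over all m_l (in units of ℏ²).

For 3d, l = 2.
|L| = ℏ√(2·3) = √6 ℏ ≈ 2.449ℏ.
For m_l = -1: cos θ = -1/√6, θ ≈ 114.09°.
Σ m_l² = 10, so Σ(L_z)² = 10 ℏ².

|L| = √6 ℏ ≈ 2.449ℏ; θ(m_l=-1) ≈ 114.09°; Σ(L_z)² = 10 ℏ²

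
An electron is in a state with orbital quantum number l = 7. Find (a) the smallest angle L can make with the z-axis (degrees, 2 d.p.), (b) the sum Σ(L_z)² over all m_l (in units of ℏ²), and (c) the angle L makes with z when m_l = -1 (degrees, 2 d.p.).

θ_min ≈ 20.70°; Σ(L_z)² = 280 ℏ²; θ(m_l=-1) ≈ 97.68°

cos θ_min = 7/√56, so θ_min ≈ 20.70°.
Σ m_l² = 280, so Σ(L_z)² = 280 ℏ².
For m_l = -1: cos θ = -1/√56, θ ≈ 97.68°.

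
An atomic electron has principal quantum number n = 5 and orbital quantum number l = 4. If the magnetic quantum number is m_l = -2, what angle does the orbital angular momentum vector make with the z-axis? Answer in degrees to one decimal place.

|L| = ℏ√(l(l+1)) = 2√5 ℏ.
L_z = m_l ℏ = −2ℏ.
cos θ = L_z/|L| = -2/√20, so θ ≈ 116.6°.

θ ≈ 116.6°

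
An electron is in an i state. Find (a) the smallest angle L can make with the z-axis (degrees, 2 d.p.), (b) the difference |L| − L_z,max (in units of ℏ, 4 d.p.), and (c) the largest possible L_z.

θ_min ≈ 22.21°; |L|−L_z,max ≈ 0.4807ℏ; L_z,max = 6ℏ

For an i orbital, l = 6.
cos θ_min = 6/√42, so θ_min ≈ 22.21°.
|L| − L_z,max = (√42 − 6)ℏ ≈ 0.4807ℏ.
L_z,max = lℏ = 6ℏ.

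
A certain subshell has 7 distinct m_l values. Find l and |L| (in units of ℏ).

l = 3, |L| = 2√3 ℏ ≈ 3.464ℏ

2l + 1 = 7 ⇒ l = 3.
Then |L| = √(l(l+1)) ℏ = 2√3 ℏ.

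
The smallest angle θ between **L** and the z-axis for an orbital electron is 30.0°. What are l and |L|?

cos θ_min = l/√(l(l+1)) = √(l/(l+1)), so l/(l+1) = cos²(30.0°) = 0.7500.
Thus l = 0.7500/(1 − 0.7500) ≈ 3.
Then |L| = ℏ√(3·4) = 2√3 ℏ.

l = 3, |L| = 2√3 ℏ ≈ 3.464ℏ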